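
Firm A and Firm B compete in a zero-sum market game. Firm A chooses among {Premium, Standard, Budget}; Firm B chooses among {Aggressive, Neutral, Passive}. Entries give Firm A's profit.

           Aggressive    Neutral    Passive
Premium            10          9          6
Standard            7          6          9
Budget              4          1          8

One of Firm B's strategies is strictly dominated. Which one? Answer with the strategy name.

Neutral holds Firm A's payoff strictly below Aggressive in every row: 9 < 10, 6 < 7, 1 < 4.
So Aggressive is strictly dominated for Firm B.

Aggressive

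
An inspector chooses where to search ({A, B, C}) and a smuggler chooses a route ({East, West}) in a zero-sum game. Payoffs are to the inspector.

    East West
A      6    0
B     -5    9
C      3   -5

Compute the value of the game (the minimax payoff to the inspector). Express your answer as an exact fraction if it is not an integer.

Row minima: A → 0, B → -5, C → -5; maximin = 0.
Column maxima: East → 6, West → 9; minimax = 6.
0 ≠ 6, so there is no saddle point; optimal play is mixed.
C is strictly dominated by A, so the inspector never plays it.
On the remaining 2×2 (A, B vs East, West):
Let the inspector play A with probability p. Expected payoff against East: 6p + (-5)(1−p) = 11p − 5; against West: 0p + 9(1−p) = −9p + 9.
Setting these equal: 11p − 5 = −9p + 9 ⇒ 20p = 14 ⇒ p = 7/10, and the value is (11)·(7/10) − 5 = 27/10.
For the smuggler: with q = P(East), equating A's and B's payoffs gives 6q = −14q + 9 ⇒ q = 9/20.

27/10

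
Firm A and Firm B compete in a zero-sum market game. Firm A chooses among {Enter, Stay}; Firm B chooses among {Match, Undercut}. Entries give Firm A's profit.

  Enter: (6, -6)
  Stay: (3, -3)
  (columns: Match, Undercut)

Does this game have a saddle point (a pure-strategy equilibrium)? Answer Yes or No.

Yes

Row minima: Enter → -6, Stay → -3; maximin = -3.
Column maxima: Match → 6, Undercut → -3; minimax = -3.
maximin = minimax = -3, so a saddle point exists.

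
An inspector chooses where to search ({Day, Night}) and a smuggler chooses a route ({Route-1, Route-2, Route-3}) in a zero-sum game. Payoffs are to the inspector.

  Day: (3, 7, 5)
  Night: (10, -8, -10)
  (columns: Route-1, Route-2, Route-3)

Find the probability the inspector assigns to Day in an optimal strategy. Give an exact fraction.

10/11

Row minima: Day → 3, Night → -10; maximin = 3.
Column maxima: Route-1 → 10, Route-2 → 7, Route-3 → 5; minimax = 5.
3 ≠ 5, so there is no saddle point; optimal play is mixed.
Route-2 is strictly dominated by Route-3 (it gives the inspector strictly more in every row), so the smuggler never plays it.
On the remaining 2×2 (Day, Night vs Route-1, Route-3):
Let the inspector play Day with probability p. Expected payoff against Route-1: 3p + 10(1−p) = −7p + 10; against Route-3: 5p + (-10)(1−p) = 15p − 10.
Setting these equal: −7p + 10 = 15p − 10 ⇒ −22p = -20 ⇒ p = 10/11, and the value is (-7)·(10/11) + 10 = 40/11.
For the smuggler: with q = P(Route-1), equating Day's and Night's payoffs gives −2q + 5 = 20q − 10 ⇒ q = 15/22.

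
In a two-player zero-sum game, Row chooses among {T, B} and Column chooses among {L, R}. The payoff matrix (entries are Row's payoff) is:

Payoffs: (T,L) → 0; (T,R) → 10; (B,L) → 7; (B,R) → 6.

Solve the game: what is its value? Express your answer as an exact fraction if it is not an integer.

70/11

Row minima: T → 0, B → 6; maximin = 6.
Column maxima: L → 7, R → 10; minimax = 7.
6 ≠ 7, so there is no saddle point; optimal play is mixed.
Let Row play T with probability p. Expected payoff against L: 0p + 7(1−p) = −7p + 7; against R: 10p + 6(1−p) = 4p + 6.
Setting these equal: −7p + 7 = 4p + 6 ⇒ −11p = -1 ⇒ p = 1/11, and the value is (-7)·(1/11) + 7 = 70/11.
For Column: with q = P(L), equating T's and B's payoffs gives −10q + 10 = q + 6 ⇒ q = 4/11.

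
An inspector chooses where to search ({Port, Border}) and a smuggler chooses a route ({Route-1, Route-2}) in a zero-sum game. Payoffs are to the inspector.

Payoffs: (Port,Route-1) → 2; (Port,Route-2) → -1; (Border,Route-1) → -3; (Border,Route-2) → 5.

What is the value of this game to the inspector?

Row minima: Port → -1, Border → -3; maximin = -1.
Column maxima: Route-1 → 2, Route-2 → 5; minimax = 2.
-1 ≠ 2, so there is no saddle point; optimal play is mixed.
Let the inspector play Port with probability p. Expected payoff against Route-1: 2p + (-3)(1−p) = 5p − 3; against Route-2: (-1)p + 5(1−p) = −6p + 5.
Setting these equal: 5p − 3 = −6p + 5 ⇒ 11p = 8 ⇒ p = 8/11, and the value is (5)·(8/11) − 3 = 7/11.
For the smuggler: with q = P(Route-1), equating Port's and Border's payoffs gives 3q − 1 = −8q + 5 ⇒ q = 6/11.

7/11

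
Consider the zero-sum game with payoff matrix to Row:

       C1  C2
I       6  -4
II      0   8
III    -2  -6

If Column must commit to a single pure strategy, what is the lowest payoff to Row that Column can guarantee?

Column maxima: C1 → 6, C2 → 8.
The smallest of these is 6.

6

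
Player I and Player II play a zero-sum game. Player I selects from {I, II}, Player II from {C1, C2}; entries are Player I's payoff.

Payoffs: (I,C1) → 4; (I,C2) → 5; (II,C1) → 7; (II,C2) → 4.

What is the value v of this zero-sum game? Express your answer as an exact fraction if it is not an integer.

19/4

Row minima: I → 4, II → 4; maximin = 4.
Column maxima: C1 → 7, C2 → 5; minimax = 5.
4 ≠ 5, so there is no saddle point; optimal play is mixed.
Let Player I play I with probability p. Expected payoff against C1: 4p + 7(1−p) = −3p + 7; against C2: 5p + 4(1−p) = p + 4.
Setting these equal: −3p + 7 = p + 4 ⇒ −4p = -3 ⇒ p = 3/4, and the value is (-3)·(3/4) + 7 = 19/4.
For Player II: with q = P(C1), equating I's and II's payoffs gives −q + 5 = 3q + 4 ⇒ q = 1/4.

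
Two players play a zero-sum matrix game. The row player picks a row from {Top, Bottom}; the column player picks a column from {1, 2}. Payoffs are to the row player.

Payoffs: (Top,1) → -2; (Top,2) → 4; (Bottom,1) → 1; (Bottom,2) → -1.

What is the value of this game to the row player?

Row minima: Top → -2, Bottom → -1; maximin = -1.
Column maxima: 1 → 1, 2 → 4; minimax = 1.
-1 ≠ 1, so there is no saddle point; optimal play is mixed.
Let the row player play Top with probability p. Expected payoff against 1: (-2)p + 1(1−p) = −3p + 1; against 2: 4p + (-1)(1−p) = 5p − 1.
Setting these equal: −3p + 1 = 5p − 1 ⇒ −8p = -2 ⇒ p = 1/4, and the value is (-3)·(1/4) + 1 = 1/4.
For the column player: with q = P(1), equating Top's and Bottom's payoffs gives −6q + 4 = 2q − 1 ⇒ q = 5/8.

1/4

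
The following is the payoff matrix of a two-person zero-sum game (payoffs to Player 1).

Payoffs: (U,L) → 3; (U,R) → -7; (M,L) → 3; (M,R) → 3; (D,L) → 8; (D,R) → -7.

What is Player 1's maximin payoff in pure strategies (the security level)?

3

Row minima: U → -7, M → 3, D → -7.
The best of these is 3.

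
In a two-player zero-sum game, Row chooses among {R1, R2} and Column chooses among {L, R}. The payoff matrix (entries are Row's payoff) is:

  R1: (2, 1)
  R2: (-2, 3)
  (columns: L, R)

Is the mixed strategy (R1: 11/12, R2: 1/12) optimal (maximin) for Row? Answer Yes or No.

No

Against L this mix gives (11/12)·2 + (1/12)·(-2) = 5/3.
Against R this mix gives (11/12)·1 + (1/12)·3 = 7/6.
Column will play R, holding Row to 7/6. Shifting weight toward the row that does better against R would raise this floor (the equalizing mix achieves 4/3 against both R and L), so the proposed strategy is not optimal.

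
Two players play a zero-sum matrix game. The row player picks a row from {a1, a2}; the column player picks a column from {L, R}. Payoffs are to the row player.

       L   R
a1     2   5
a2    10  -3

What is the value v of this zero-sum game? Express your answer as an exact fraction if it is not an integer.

Row minima: a1 → 2, a2 → -3; maximin = 2.
Column maxima: L → 10, R → 5; minimax = 5.
2 ≠ 5, so there is no saddle point; optimal play is mixed.
Let the row player play a1 with probability p. Expected payoff against L: 2p + 10(1−p) = −8p + 10; against R: 5p + (-3)(1−p) = 8p − 3.
Setting these equal: −8p + 10 = 8p − 3 ⇒ −16p = -13 ⇒ p = 13/16, and the value is (-8)·(13/16) + 10 = 7/2.
For the column player: with q = P(L), equating a1's and a2's payoffs gives −3q + 5 = 13q − 3 ⇒ q = 1/2.

7/2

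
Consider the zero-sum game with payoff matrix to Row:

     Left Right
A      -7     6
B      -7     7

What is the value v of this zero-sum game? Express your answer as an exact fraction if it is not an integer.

-7

Row minima: A → -7, B → -7; maximin = -7.
Column maxima: Left → -7, Right → 7; minimax = -7.
Since maximin = minimax = -7, there is a saddle point and the value is -7.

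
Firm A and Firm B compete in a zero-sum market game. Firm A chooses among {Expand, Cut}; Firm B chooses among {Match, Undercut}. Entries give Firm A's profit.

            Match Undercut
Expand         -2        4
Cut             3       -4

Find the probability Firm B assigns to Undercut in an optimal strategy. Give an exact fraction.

5/13

Row minima: Expand → -2, Cut → -4; maximin = -2.
Column maxima: Match → 3, Undercut → 4; minimax = 3.
-2 ≠ 3, so there is no saddle point; optimal play is mixed.
Let Firm A play Expand with probability p. Expected payoff against Match: (-2)p + 3(1−p) = −5p + 3; against Undercut: 4p + (-4)(1−p) = 8p − 4.
Setting these equal: −5p + 3 = 8p − 4 ⇒ −13p = -7 ⇒ p = 7/13, and the value is (-5)·(7/13) + 3 = 4/13.
For Firm B: with q = P(Match), equating Expand's and Cut's payoffs gives −6q + 4 = 7q − 4 ⇒ q = 8/13.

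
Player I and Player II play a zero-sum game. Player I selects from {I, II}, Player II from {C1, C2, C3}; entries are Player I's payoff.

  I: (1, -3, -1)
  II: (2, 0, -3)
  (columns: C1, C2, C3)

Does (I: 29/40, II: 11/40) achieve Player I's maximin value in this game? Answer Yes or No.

No

Against C1 this mix gives (29/40)·1 + (11/40)·2 = 51/40.
Against C2 this mix gives (29/40)·(-3) + (11/40)·0 = -87/40.
Against C3 this mix gives (29/40)·(-1) + (11/40)·(-3) = -31/20.
Player II will play C2, holding Player I to -87/40. Shifting weight toward the row that does better against C2 would raise this floor (the equalizing mix achieves -9/5 against both C2 and C3), so the proposed strategy is not optimal.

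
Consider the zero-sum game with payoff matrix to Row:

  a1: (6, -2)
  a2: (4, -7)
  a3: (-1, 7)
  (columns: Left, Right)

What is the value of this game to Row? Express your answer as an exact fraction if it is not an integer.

5/2

Row minima: a1 → -2, a2 → -7, a3 → -1; maximin = -1.
Column maxima: Left → 6, Right → 7; minimax = 6.
-1 ≠ 6, so there is no saddle point; optimal play is mixed.
a2 is strictly dominated by a1, so Row never plays it.
On the remaining 2×2 (a1, a3 vs Left, Right):
Let Row play a1 with probability p. Expected payoff against Left: 6p + (-1)(1−p) = 7p − 1; against Right: (-2)p + 7(1−p) = −9p + 7.
Setting these equal: 7p − 1 = −9p + 7 ⇒ 16p = 8 ⇒ p = 1/2, and the value is (7)·(1/2) − 1 = 5/2.
For Column: with q = P(Left), equating a1's and a3's payoffs gives 8q − 2 = −8q + 7 ⇒ q = 9/16.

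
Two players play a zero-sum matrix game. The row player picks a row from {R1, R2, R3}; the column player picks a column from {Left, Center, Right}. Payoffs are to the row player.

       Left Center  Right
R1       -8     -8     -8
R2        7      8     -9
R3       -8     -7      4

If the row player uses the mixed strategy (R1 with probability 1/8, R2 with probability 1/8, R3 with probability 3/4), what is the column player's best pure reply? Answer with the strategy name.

If the column player plays Left, the row player's expected payoff is (1/8)·(-8) + (1/8)·7 + (3/4)·(-8) = -49/8.
If the column player plays Center, the row player's expected payoff is (1/8)·(-8) + (1/8)·8 + (3/4)·(-7) = -21/4.
If the column player plays Right, the row player's expected payoff is (1/8)·(-8) + (1/8)·(-9) + (3/4)·4 = 7/8.
The column player minimizes the row player's payoff; the smallest is -49/8, so the best response is Left.

Left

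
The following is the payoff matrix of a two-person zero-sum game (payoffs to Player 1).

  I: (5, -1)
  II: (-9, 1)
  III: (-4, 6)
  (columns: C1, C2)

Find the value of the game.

Row minima: I → -1, II → -9, III → -4; maximin = -1.
Column maxima: C1 → 5, C2 → 6; minimax = 5.
-1 ≠ 5, so there is no saddle point; optimal play is mixed.
II is strictly dominated by III, so Player 1 never plays it.
On the remaining 2×2 (I, III vs C1, C2):
Let Player 1 play I with probability p. Expected payoff against C1: 5p + (-4)(1−p) = 9p − 4; against C2: (-1)p + 6(1−p) = −7p + 6.
Setting these equal: 9p − 4 = −7p + 6 ⇒ 16p = 10 ⇒ p = 5/8, and the value is (9)·(5/8) − 4 = 13/8.
For Player 2: with q = P(C1), equating I's and III's payoffs gives 6q − 1 = −10q + 6 ⇒ q = 7/16.

13/8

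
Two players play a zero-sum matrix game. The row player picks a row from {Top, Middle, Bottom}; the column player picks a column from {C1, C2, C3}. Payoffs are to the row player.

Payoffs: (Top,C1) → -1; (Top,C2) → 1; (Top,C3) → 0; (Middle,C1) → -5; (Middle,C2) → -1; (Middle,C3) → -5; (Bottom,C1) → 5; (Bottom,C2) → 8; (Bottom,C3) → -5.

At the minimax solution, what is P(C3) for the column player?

Row minima: Top → -1, Middle → -5, Bottom → -5; maximin = -1.
Column maxima: C1 → 5, C2 → 8, C3 → 0; minimax = 0.
-1 ≠ 0, so there is no saddle point; optimal play is mixed.
Middle is strictly dominated by Top, so the row player never plays it.
C2 is strictly dominated by C1 (it gives the row player strictly more in every row), so the column player never plays it.
On the remaining 2×2 (Top, Bottom vs C1, C3):
Let the row player play Top with probability p. Expected payoff against C1: (-1)p + 5(1−p) = −6p + 5; against C3: 0p + (-5)(1−p) = 5p − 5.
Setting these equal: −6p + 5 = 5p − 5 ⇒ −11p = -10 ⇒ p = 10/11, and the value is (-6)·(10/11) + 5 = -5/11.
For the column player: with q = P(C1), equating Top's and Bottom's payoffs gives −q = 10q − 5 ⇒ q = 5/11.

6/11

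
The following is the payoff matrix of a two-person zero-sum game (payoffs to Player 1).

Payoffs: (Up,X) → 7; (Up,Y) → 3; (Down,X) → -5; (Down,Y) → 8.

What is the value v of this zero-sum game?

Row minima: Up → 3, Down → -5; maximin = 3.
Column maxima: X → 7, Y → 8; minimax = 7.
3 ≠ 7, so there is no saddle point; optimal play is mixed.
Let Player 1 play Up with probability p. Expected payoff against X: 7p + (-5)(1−p) = 12p − 5; against Y: 3p + 8(1−p) = −5p + 8.
Setting these equal: 12p − 5 = −5p + 8 ⇒ 17p = 13 ⇒ p = 13/17, and the value is (12)·(13/17) − 5 = 71/17.
For Player 2: with q = P(X), equating Up's and Down's payoffs gives 4q + 3 = −13q + 8 ⇒ q = 5/17.

71/17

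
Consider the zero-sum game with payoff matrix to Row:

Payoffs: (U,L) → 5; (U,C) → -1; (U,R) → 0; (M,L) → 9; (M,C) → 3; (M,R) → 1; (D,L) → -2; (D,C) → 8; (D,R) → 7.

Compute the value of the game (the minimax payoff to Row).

Row minima: U → -1, M → 1, D → -2; maximin = 1.
Column maxima: L → 9, C → 8, R → 7; minimax = 7.
1 ≠ 7, so there is no saddle point; optimal play is mixed.
U is strictly dominated by M, so Row never plays it.
With U eliminated, C is strictly dominated by R (it gives Row strictly more in every remaining row), so Column never plays it.
On the remaining 2×2 (M, D vs L, R):
Let Row play M with probability p. Expected payoff against L: 9p + (-2)(1−p) = 11p − 2; against R: 1p + 7(1−p) = −6p + 7.
Setting these equal: 11p − 2 = −6p + 7 ⇒ 17p = 9 ⇒ p = 9/17, and the value is (11)·(9/17) − 2 = 65/17.
For Column: with q = P(L), equating M's and D's payoffs gives 8q + 1 = −9q + 7 ⇒ q = 6/17.

65/17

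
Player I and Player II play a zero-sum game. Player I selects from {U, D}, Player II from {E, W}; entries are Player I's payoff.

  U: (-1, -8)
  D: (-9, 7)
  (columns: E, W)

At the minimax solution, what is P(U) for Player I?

16/23

Row minima: U → -8, D → -9; maximin = -8.
Column maxima: E → -1, W → 7; minimax = -1.
-8 ≠ -1, so there is no saddle point; optimal play is mixed.
Let Player I play U with probability p. Expected payoff against E: (-1)p + (-9)(1−p) = 8p − 9; against W: (-8)p + 7(1−p) = −15p + 7.
Setting these equal: 8p − 9 = −15p + 7 ⇒ 23p = 16 ⇒ p = 16/23, and the value is (8)·(16/23) − 9 = -79/23.
For Player II: with q = P(E), equating U's and D's payoffs gives 7q − 8 = −16q + 7 ⇒ q = 15/23.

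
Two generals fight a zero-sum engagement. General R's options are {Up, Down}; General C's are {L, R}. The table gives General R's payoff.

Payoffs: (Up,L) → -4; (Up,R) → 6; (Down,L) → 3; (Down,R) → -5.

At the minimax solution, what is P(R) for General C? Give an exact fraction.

7/18

Row minima: Up → -4, Down → -5; maximin = -4.
Column maxima: L → 3, R → 6; minimax = 3.
-4 ≠ 3, so there is no saddle point; optimal play is mixed.
Let General R play Up with probability p. Expected payoff against L: (-4)p + 3(1−p) = −7p + 3; against R: 6p + (-5)(1−p) = 11p − 5.
Setting these equal: −7p + 3 = 11p − 5 ⇒ −18p = -8 ⇒ p = 4/9, and the value is (-7)·(4/9) + 3 = -1/9.
For General C: with q = P(L), equating Up's and Down's payoffs gives −10q + 6 = 8q − 5 ⇒ q = 11/18.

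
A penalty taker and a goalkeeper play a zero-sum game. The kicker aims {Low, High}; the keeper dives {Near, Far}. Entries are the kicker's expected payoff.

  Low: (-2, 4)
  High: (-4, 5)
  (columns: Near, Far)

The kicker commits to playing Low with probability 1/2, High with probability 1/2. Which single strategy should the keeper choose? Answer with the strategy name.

If the keeper plays Near, the kicker's expected payoff is (1/2)·(-2) + (1/2)·(-4) = -3.
If the keeper plays Far, the kicker's expected payoff is (1/2)·4 + (1/2)·5 = 9/2.
The keeper minimizes the kicker's payoff; the smallest is -3, so the best response is Near.

Near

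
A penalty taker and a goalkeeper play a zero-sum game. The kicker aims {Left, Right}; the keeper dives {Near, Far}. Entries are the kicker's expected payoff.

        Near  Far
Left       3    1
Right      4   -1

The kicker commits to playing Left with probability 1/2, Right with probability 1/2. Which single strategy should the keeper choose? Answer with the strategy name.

Far

If the keeper plays Near, the kicker's expected payoff is (1/2)·3 + (1/2)·4 = 7/2.
If the keeper plays Far, the kicker's expected payoff is (1/2)·1 + (1/2)·(-1) = 0.
The keeper minimizes the kicker's payoff; the smallest is 0, so the best response is Far.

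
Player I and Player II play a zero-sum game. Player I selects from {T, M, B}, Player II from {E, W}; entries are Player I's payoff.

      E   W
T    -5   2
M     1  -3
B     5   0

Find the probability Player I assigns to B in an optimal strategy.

7/12

Row minima: T → -5, M → -3, B → 0; maximin = 0.
Column maxima: E → 5, W → 2; minimax = 2.
0 ≠ 2, so there is no saddle point; optimal play is mixed.
M is strictly dominated by B, so Player I never plays it.
On the remaining 2×2 (T, B vs E, W):
Let Player I play T with probability p. Expected payoff against E: (-5)p + 5(1−p) = −10p + 5; against W: 2p + 0(1−p) = 2p.
Setting these equal: −10p + 5 = 2p ⇒ −12p = -5 ⇒ p = 5/12, and the value is (-10)·(5/12) + 5 = 5/6.
For Player II: with q = P(E), equating T's and B's payoffs gives −7q + 2 = 5q ⇒ q = 1/6.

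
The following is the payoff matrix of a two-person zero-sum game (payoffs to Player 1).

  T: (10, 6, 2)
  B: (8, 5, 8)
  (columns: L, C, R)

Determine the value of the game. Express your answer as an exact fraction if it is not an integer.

38/7

Row minima: T → 2, B → 5; maximin = 5.
Column maxima: L → 10, C → 6, R → 8; minimax = 6.
5 ≠ 6, so there is no saddle point; optimal play is mixed.
L is strictly dominated by C (it gives Player 1 strictly more in every row), so Player 2 never plays it.
On the remaining 2×2 (T, B vs C, R):
Let Player 1 play T with probability p. Expected payoff against C: 6p + 5(1−p) = p + 5; against R: 2p + 8(1−p) = −6p + 8.
Setting these equal: p + 5 = −6p + 8 ⇒ 7p = 3 ⇒ p = 3/7, and the value is (1)·(3/7) + 5 = 38/7.
For Player 2: with q = P(C), equating T's and B's payoffs gives 4q + 2 = −3q + 8 ⇒ q = 6/7.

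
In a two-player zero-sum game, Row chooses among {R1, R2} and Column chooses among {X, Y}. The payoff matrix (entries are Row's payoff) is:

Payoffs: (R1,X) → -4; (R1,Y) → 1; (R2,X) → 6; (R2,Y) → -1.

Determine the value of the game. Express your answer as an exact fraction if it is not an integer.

Row minima: R1 → -4, R2 → -1; maximin = -1.
Column maxima: X → 6, Y → 1; minimax = 1.
-1 ≠ 1, so there is no saddle point; optimal play is mixed.
Let Row play R1 with probability p. Expected payoff against X: (-4)p + 6(1−p) = −10p + 6; against Y: 1p + (-1)(1−p) = 2p − 1.
Setting these equal: −10p + 6 = 2p − 1 ⇒ −12p = -7 ⇒ p = 7/12, and the value is (-10)·(7/12) + 6 = 1/6.
For Column: with q = P(X), equating R1's and R2's payoffs gives −5q + 1 = 7q − 1 ⇒ q = 1/6.

1/6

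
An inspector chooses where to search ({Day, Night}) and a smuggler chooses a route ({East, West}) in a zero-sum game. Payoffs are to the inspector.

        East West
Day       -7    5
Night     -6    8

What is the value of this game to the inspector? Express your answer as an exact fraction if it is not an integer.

-6

Row minima: Day → -7, Night → -6; maximin = -6.
Column maxima: East → -6, West → 8; minimax = -6.
Since maximin = minimax = -6, there is a saddle point and the value is -6.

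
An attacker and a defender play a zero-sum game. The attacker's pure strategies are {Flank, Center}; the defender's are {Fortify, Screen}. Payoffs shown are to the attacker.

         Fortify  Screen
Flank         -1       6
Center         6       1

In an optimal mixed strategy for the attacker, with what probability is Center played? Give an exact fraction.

7/12

Row minima: Flank → -1, Center → 1; maximin = 1.
Column maxima: Fortify → 6, Screen → 6; minimax = 6.
1 ≠ 6, so there is no saddle point; optimal play is mixed.
Let the attacker play Flank with probability p. Expected payoff against Fortify: (-1)p + 6(1−p) = −7p + 6; against Screen: 6p + 1(1−p) = 5p + 1.
Setting these equal: −7p + 6 = 5p + 1 ⇒ −12p = -5 ⇒ p = 5/12, and the value is (-7)·(5/12) + 6 = 37/12.
For the defender: with q = P(Fortify), equating Flank's and Center's payoffs gives −7q + 6 = 5q + 1 ⇒ q = 5/12.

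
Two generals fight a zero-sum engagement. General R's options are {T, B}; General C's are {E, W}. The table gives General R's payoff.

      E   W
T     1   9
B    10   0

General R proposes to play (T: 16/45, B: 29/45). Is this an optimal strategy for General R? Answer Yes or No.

Against E this mix gives (16/45)·1 + (29/45)·10 = 34/5.
Against W this mix gives (16/45)·9 + (29/45)·0 = 16/5.
General C will play W, holding General R to 16/5. Shifting weight toward the row that does better against W would raise this floor (the equalizing mix achieves 5 against both W and E), so the proposed strategy is not optimal.

No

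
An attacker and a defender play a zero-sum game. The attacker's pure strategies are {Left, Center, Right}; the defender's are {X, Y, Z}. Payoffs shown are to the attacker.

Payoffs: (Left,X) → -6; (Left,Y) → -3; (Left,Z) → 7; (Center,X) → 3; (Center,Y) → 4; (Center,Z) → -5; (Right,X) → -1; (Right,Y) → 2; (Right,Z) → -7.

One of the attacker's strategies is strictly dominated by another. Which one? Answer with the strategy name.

Center gives a strictly higher payoff than Right against every column: 3 > -1, 4 > 2, -5 > -7.
So Right is strictly dominated and the attacker never plays it.

Right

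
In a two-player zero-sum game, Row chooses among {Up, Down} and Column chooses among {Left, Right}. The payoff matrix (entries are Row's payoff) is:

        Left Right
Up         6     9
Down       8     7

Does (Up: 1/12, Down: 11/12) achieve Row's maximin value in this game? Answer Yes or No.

No

Against Left this mix gives (1/12)·6 + (11/12)·8 = 47/6.
Against Right this mix gives (1/12)·9 + (11/12)·7 = 43/6.
Column will play Right, holding Row to 43/6. Shifting weight toward the row that does better against Right would raise this floor (the equalizing mix achieves 15/2 against both Right and Left), so the proposed strategy is not optimal.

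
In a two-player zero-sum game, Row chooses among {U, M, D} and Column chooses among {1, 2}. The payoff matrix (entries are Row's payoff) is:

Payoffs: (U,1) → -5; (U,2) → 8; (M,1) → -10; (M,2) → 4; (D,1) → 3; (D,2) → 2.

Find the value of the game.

17/7

Row minima: U → -5, M → -10, D → 2; maximin = 2.
Column maxima: 1 → 3, 2 → 8; minimax = 3.
2 ≠ 3, so there is no saddle point; optimal play is mixed.
M is strictly dominated by U, so Row never plays it.
On the remaining 2×2 (U, D vs 1, 2):
Let Row play U with probability p. Expected payoff against 1: (-5)p + 3(1−p) = −8p + 3; against 2: 8p + 2(1−p) = 6p + 2.
Setting these equal: −8p + 3 = 6p + 2 ⇒ −14p = -1 ⇒ p = 1/14, and the value is (-8)·(1/14) + 3 = 17/7.
For Column: with q = P(1), equating U's and D's payoffs gives −13q + 8 = q + 2 ⇒ q = 3/7.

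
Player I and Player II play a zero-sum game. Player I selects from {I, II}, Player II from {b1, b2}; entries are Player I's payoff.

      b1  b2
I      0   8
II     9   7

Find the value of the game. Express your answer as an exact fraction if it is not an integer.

36/5

Row minima: I → 0, II → 7; maximin = 7.
Column maxima: b1 → 9, b2 → 8; minimax = 8.
7 ≠ 8, so there is no saddle point; optimal play is mixed.
Let Player I play I with probability p. Expected payoff against b1: 0p + 9(1−p) = −9p + 9; against b2: 8p + 7(1−p) = p + 7.
Setting these equal: −9p + 9 = p + 7 ⇒ −10p = -2 ⇒ p = 1/5, and the value is (-9)·(1/5) + 9 = 36/5.
For Player II: with q = P(b1), equating I's and II's payoffs gives −8q + 8 = 2q + 7 ⇒ q = 1/10.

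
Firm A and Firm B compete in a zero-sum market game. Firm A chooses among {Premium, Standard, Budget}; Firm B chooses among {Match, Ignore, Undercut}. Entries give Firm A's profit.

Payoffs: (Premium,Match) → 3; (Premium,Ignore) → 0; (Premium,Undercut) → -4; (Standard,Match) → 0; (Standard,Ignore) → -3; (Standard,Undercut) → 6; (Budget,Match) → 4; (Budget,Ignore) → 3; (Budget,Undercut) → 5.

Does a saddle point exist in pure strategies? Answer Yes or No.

Row minima: Premium → -4, Standard → -3, Budget → 3; maximin = 3.
Column maxima: Match → 4, Ignore → 3, Undercut → 6; minimax = 3.
maximin = minimax = 3, so a saddle point exists.

Yes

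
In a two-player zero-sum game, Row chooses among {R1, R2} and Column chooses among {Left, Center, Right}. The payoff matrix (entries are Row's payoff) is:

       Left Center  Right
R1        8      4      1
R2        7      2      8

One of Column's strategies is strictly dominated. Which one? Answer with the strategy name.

Left

Center holds Row's payoff strictly below Left in every row: 4 < 8, 2 < 7.
So Left is strictly dominated for Column.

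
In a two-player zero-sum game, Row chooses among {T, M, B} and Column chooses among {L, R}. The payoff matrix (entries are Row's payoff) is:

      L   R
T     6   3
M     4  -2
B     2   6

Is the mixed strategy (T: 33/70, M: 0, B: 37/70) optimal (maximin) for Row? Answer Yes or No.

Against L this mix gives (33/70)·6 + (37/70)·2 = 136/35.
Against R this mix gives (33/70)·3 + (37/70)·6 = 321/70.
Column will play L, holding Row to 136/35. Shifting weight toward the row that does better against L would raise this floor (the equalizing mix achieves 30/7 against both L and R), so the proposed strategy is not optimal.

No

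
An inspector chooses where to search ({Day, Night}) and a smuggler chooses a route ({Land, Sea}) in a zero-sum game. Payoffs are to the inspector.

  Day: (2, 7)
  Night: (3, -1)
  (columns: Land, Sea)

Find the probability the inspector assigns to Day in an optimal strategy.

Row minima: Day → 2, Night → -1; maximin = 2.
Column maxima: Land → 3, Sea → 7; minimax = 3.
2 ≠ 3, so there is no saddle point; optimal play is mixed.
Let the inspector play Day with probability p. Expected payoff against Land: 2p + 3(1−p) = −p + 3; against Sea: 7p + (-1)(1−p) = 8p − 1.
Setting these equal: −p + 3 = 8p − 1 ⇒ −9p = -4 ⇒ p = 4/9, and the value is (-1)·(4/9) + 3 = 23/9.
For the smuggler: with q = P(Land), equating Day's and Night's payoffs gives −5q + 7 = 4q − 1 ⇒ q = 8/9.

4/9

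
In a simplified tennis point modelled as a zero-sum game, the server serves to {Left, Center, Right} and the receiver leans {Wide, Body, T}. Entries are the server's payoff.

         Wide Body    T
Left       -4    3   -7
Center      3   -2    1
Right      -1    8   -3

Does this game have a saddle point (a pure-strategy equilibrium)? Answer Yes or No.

Row minima: Left → -7, Center → -2, Right → -3; maximin = -2.
Column maxima: Wide → 3, Body → 8, T → 1; minimax = 1.
-2 ≠ 1, so no pure-strategy equilibrium exists.

No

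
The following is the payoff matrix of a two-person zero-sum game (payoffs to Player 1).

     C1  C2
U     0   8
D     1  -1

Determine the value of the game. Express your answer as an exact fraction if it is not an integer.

4/5

Row minima: U → 0, D → -1; maximin = 0.
Column maxima: C1 → 1, C2 → 8; minimax = 1.
0 ≠ 1, so there is no saddle point; optimal play is mixed.
Let Player 1 play U with probability p. Expected payoff against C1: 0p + 1(1−p) = −p + 1; against C2: 8p + (-1)(1−p) = 9p − 1.
Setting these equal: −p + 1 = 9p − 1 ⇒ −10p = -2 ⇒ p = 1/5, and the value is (-1)·(1/5) + 1 = 4/5.
For Player 2: with q = P(C1), equating U's and D's payoffs gives −8q + 8 = 2q − 1 ⇒ q = 9/10.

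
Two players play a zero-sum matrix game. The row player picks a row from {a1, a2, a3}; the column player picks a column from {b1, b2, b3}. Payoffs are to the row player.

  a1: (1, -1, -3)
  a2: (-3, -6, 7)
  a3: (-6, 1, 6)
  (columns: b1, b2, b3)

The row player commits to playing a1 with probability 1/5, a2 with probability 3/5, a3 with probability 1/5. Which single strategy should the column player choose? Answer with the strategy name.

If the column player plays b1, the row player's expected payoff is (1/5)·1 + (3/5)·(-3) + (1/5)·(-6) = -14/5.
If the column player plays b2, the row player's expected payoff is (1/5)·(-1) + (3/5)·(-6) + (1/5)·1 = -18/5.
If the column player plays b3, the row player's expected payoff is (1/5)·(-3) + (3/5)·7 + (1/5)·6 = 24/5.
The column player minimizes the row player's payoff; the smallest is -18/5, so the best response is b2.

b2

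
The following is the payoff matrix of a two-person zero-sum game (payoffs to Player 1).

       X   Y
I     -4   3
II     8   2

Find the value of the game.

Row minima: I → -4, II → 2; maximin = 2.
Column maxima: X → 8, Y → 3; minimax = 3.
2 ≠ 3, so there is no saddle point; optimal play is mixed.
Let Player 1 play I with probability p. Expected payoff against X: (-4)p + 8(1−p) = −12p + 8; against Y: 3p + 2(1−p) = p + 2.
Setting these equal: −12p + 8 = p + 2 ⇒ −13p = -6 ⇒ p = 6/13, and the value is (-12)·(6/13) + 8 = 32/13.
For Player 2: with q = P(X), equating I's and II's payoffs gives −7q + 3 = 6q + 2 ⇒ q = 1/13.

32/13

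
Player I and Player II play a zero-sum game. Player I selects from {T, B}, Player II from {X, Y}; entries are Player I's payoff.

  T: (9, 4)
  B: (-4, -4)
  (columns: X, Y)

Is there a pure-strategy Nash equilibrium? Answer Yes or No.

Yes

Row minima: T → 4, B → -4; maximin = 4.
Column maxima: X → 9, Y → 4; minimax = 4.
maximin = minimax = 4, so a saddle point exists.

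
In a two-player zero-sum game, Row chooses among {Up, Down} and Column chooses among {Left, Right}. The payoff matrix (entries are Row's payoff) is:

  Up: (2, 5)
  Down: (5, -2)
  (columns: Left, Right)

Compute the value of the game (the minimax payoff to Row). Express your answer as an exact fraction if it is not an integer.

Row minima: Up → 2, Down → -2; maximin = 2.
Column maxima: Left → 5, Right → 5; minimax = 5.
2 ≠ 5, so there is no saddle point; optimal play is mixed.
Let Row play Up with probability p. Expected payoff against Left: 2p + 5(1−p) = −3p + 5; against Right: 5p + (-2)(1−p) = 7p − 2.
Setting these equal: −3p + 5 = 7p − 2 ⇒ −10p = -7 ⇒ p = 7/10, and the value is (-3)·(7/10) + 5 = 29/10.
For Column: with q = P(Left), equating Up's and Down's payoffs gives −3q + 5 = 7q − 2 ⇒ q = 7/10.

29/10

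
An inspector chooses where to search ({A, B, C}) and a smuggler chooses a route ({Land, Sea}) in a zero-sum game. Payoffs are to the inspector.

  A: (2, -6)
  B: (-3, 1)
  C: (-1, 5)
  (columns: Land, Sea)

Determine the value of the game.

Row minima: A → -6, B → -3, C → -1; maximin = -1.
Column maxima: Land → 2, Sea → 5; minimax = 2.
-1 ≠ 2, so there is no saddle point; optimal play is mixed.
B is strictly dominated by C, so the inspector never plays it.
On the remaining 2×2 (A, C vs Land, Sea):
Let the inspector play A with probability p. Expected payoff against Land: 2p + (-1)(1−p) = 3p − 1; against Sea: (-6)p + 5(1−p) = −11p + 5.
Setting these equal: 3p − 1 = −11p + 5 ⇒ 14p = 6 ⇒ p = 3/7, and the value is (3)·(3/7) − 1 = 2/7.
For the smuggler: with q = P(Land), equating A's and C's payoffs gives 8q − 6 = −6q + 5 ⇒ q = 11/14.

2/7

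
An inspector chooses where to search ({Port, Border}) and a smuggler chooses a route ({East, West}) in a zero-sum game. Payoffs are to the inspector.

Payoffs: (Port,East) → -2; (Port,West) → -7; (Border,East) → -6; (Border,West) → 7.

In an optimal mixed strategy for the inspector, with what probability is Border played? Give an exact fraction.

5/18

Row minima: Port → -7, Border → -6; maximin = -6.
Column maxima: East → -2, West → 7; minimax = -2.
-6 ≠ -2, so there is no saddle point; optimal play is mixed.
Let the inspector play Port with probability p. Expected payoff against East: (-2)p + (-6)(1−p) = 4p − 6; against West: (-7)p + 7(1−p) = −14p + 7.
Setting these equal: 4p − 6 = −14p + 7 ⇒ 18p = 13 ⇒ p = 13/18, and the value is (4)·(13/18) − 6 = -28/9.
For the smuggler: with q = P(East), equating Port's and Border's payoffs gives 5q − 7 = −13q + 7 ⇒ q = 7/9.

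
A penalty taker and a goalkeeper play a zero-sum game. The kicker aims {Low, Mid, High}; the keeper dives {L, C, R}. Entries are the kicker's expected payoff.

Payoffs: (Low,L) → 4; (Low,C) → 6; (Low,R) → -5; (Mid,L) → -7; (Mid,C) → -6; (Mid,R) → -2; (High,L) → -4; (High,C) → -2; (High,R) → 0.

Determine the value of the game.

-20/13

Row minima: Low → -5, Mid → -7, High → -4; maximin = -4.
Column maxima: L → 4, C → 6, R → 0; minimax = 0.
-4 ≠ 0, so there is no saddle point; optimal play is mixed.
Mid is strictly dominated by High, so the kicker never plays it.
C is strictly dominated by L (it gives the kicker strictly more in every row), so the keeper never plays it.
On the remaining 2×2 (Low, High vs L, R):
Let the kicker play Low with probability p. Expected payoff against L: 4p + (-4)(1−p) = 8p − 4; against R: (-5)p + 0(1−p) = −5p.
Setting these equal: 8p − 4 = −5p ⇒ 13p = 4 ⇒ p = 4/13, and the value is (8)·(4/13) − 4 = -20/13.
For the keeper: with q = P(L), equating Low's and High's payoffs gives 9q − 5 = −4q ⇒ q = 5/13.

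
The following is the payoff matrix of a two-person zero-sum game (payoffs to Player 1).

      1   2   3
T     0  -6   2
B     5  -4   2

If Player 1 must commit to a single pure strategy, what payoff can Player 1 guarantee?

-4

Row minima: T → -6, B → -4.
The best of these is -4.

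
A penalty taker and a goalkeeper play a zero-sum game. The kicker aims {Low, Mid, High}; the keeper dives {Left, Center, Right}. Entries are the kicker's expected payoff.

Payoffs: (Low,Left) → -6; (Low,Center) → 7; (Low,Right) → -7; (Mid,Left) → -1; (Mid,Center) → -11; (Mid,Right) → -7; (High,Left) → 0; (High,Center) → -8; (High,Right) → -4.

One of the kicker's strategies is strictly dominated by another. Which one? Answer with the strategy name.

Mid

High gives a strictly higher payoff than Mid against every column: 0 > -1, -8 > -11, -4 > -7.
So Mid is strictly dominated and the kicker never plays it.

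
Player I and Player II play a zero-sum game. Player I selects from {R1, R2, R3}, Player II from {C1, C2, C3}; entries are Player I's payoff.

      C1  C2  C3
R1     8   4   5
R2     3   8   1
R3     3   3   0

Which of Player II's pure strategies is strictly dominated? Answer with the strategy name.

C3 holds Player I's payoff strictly below C1 in every row: 5 < 8, 1 < 3, 0 < 3.
So C1 is strictly dominated for Player II.

C1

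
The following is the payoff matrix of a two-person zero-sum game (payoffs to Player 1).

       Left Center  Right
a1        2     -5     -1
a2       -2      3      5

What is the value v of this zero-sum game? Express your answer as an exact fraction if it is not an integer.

-1/3

Row minima: a1 → -5, a2 → -2; maximin = -2.
Column maxima: Left → 2, Center → 3, Right → 5; minimax = 2.
-2 ≠ 2, so there is no saddle point; optimal play is mixed.
Right is strictly dominated by Center (it gives Player 1 strictly more in every row), so Player 2 never plays it.
On the remaining 2×2 (a1, a2 vs Left, Center):
Let Player 1 play a1 with probability p. Expected payoff against Left: 2p + (-2)(1−p) = 4p − 2; against Center: (-5)p + 3(1−p) = −8p + 3.
Setting these equal: 4p − 2 = −8p + 3 ⇒ 12p = 5 ⇒ p = 5/12, and the value is (4)·(5/12) − 2 = -1/3.
For Player 2: with q = P(Left), equating a1's and a2's payoffs gives 7q − 5 = −5q + 3 ⇒ q = 2/3.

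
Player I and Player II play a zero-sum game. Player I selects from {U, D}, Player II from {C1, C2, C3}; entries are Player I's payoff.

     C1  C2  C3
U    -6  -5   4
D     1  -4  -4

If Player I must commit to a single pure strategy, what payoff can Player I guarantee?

-4

Row minima: U → -6, D → -4.
The best of these is -4.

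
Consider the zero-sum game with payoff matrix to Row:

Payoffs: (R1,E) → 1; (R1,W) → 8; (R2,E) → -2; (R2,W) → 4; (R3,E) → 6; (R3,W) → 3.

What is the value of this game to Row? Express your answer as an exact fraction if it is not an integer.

Row minima: R1 → 1, R2 → -2, R3 → 3; maximin = 3.
Column maxima: E → 6, W → 8; minimax = 6.
3 ≠ 6, so there is no saddle point; optimal play is mixed.
R2 is strictly dominated by R1, so Row never plays it.
On the remaining 2×2 (R1, R3 vs E, W):
Let Row play R1 with probability p. Expected payoff against E: 1p + 6(1−p) = −5p + 6; against W: 8p + 3(1−p) = 5p + 3.
Setting these equal: −5p + 6 = 5p + 3 ⇒ −10p = -3 ⇒ p = 3/10, and the value is (-5)·(3/10) + 6 = 9/2.
For Column: with q = P(E), equating R1's and R3's payoffs gives −7q + 8 = 3q + 3 ⇒ q = 1/2.

9/2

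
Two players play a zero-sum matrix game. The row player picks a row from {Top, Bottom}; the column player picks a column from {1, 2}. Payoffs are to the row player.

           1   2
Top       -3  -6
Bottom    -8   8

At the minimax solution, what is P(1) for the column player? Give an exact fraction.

14/19

Row minima: Top → -6, Bottom → -8; maximin = -6.
Column maxima: 1 → -3, 2 → 8; minimax = -3.
-6 ≠ -3, so there is no saddle point; optimal play is mixed.
Let the row player play Top with probability p. Expected payoff against 1: (-3)p + (-8)(1−p) = 5p − 8; against 2: (-6)p + 8(1−p) = −14p + 8.
Setting these equal: 5p − 8 = −14p + 8 ⇒ 19p = 16 ⇒ p = 16/19, and the value is (5)·(16/19) − 8 = -72/19.
For the column player: with q = P(1), equating Top's and Bottom's payoffs gives 3q − 6 = −16q + 8 ⇒ q = 14/19.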